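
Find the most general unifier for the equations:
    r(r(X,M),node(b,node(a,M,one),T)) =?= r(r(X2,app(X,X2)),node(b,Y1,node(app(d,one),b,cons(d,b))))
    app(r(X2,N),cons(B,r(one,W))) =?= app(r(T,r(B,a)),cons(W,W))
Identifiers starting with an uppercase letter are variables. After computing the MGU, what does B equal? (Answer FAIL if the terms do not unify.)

Decompose r/2: r(X,M) =?= r(X2,app(X,X2)),  node(b,node(a,M,one),T) =?= node(b,Y1,node(app(d,one),b,cons(d,b))).
Decompose r/2: X =?= X2,  M =?= app(X,X2).
Bind X := X2; substituting into the one remaining equation that mentions X gives: M =?= app(X2,X2).
Bind M := app(X2,X2); substituting into the one remaining equation that mentions M gives: node(b,node(a,app(X2,X2),one),T) =?= node(b,Y1,node(app(d,one),b,cons(d,b))).
Decompose node/3: b =?= b,  node(a,app(X2,X2),one) =?= Y1,  T =?= node(app(d,one),b,cons(d,b)).
Delete trivial equation b =?= b.
Bind Y1 := node(a,app(X2,X2),one); no other remaining equation mentions Y1.
Bind T := node(app(d,one),b,cons(d,b)); substituting into the remaining equation gives: app(r(X2,N),cons(B,r(one,W))) =?= app(r(node(app(d,one),b,cons(d,b)),r(B,a)),cons(W,W)).
Decompose app/2: r(X2,N) =?= r(node(app(d,one),b,cons(d,b)),r(B,a)),  cons(B,r(one,W)) =?= cons(W,W).
Decompose r/2: X2 =?= node(app(d,one),b,cons(d,b)),  N =?= r(B,a).
Bind X2 := node(app(d,one),b,cons(d,b)); no other remaining equation mentions X2. Substituting into the earlier bindings gives X := node(app(d,one),b,cons(d,b)), M := app(node(app(d,one),b,cons(d,b)),node(app(d,one),b,cons(d,b))), Y1 := node(a,app(node(app(d,one),b,cons(d,b)),node(app(d,one),b,cons(d,b))),one).
Bind N := r(B,a); no other remaining equation mentions N.
Decompose cons/2: B =?= W,  r(one,W) =?= W.
Bind B := W; no other remaining equation mentions B. Substituting into the earlier binding gives N := r(W,a).
Occurs check fails: W occurs in r(one,W); the equation W =?= r(one,W) has no finite solution.

FAIL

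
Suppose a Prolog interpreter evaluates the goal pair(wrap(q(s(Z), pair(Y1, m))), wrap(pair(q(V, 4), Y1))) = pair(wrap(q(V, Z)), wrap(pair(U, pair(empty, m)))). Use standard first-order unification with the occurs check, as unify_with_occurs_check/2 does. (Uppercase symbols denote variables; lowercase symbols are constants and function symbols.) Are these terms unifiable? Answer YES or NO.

YES

Decompose pair/2: wrap(q(s(Z), pair(Y1, m))) = wrap(q(V, Z)),  wrap(pair(q(V, 4), Y1)) = wrap(pair(U, pair(empty, m))).
Decompose wrap/1: q(s(Z), pair(Y1, m)) = q(V, Z).
Decompose q/2: s(Z) = V,  pair(Y1, m) = Z.
Bind V := s(Z); substituting into the one remaining equation that mentions V gives: wrap(pair(q(s(Z), 4), Y1)) = wrap(pair(U, pair(empty, m))).
Bind Z := pair(Y1, m); substituting into the remaining equation gives: wrap(pair(q(s(pair(Y1, m)), 4), Y1)) = wrap(pair(U, pair(empty, m))). Substituting into the earlier binding gives V := s(pair(Y1, m)).
Decompose wrap/1: pair(q(s(pair(Y1, m)), 4), Y1) = pair(U, pair(empty, m)).
Decompose pair/2: q(s(pair(Y1, m)), 4) = U,  Y1 = pair(empty, m).
Bind U := q(s(pair(Y1, m)), 4); no other remaining equation mentions U.
Bind Y1 := pair(empty, m). Substituting into the earlier bindings gives V := s(pair(pair(empty, m), m)), Z := pair(pair(empty, m), m), U := q(s(pair(pair(empty, m), m)), 4).
No equations remain and no clash or occurs-check failure arose, so a unifier exists.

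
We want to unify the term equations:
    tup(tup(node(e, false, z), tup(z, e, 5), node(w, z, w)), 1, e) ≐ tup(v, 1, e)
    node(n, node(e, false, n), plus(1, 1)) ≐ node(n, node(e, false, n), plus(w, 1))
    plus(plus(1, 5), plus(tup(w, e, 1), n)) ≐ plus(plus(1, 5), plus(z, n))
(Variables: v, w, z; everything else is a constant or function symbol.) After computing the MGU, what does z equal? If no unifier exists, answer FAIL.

tup(1, e, 1)

Decompose tup/3: tup(node(e, false, z), tup(z, e, 5), node(w, z, w)) ≐ v,  1 ≐ 1,  e ≐ e.
Bind v := tup(node(e, false, z), tup(z, e, 5), node(w, z, w)); no other remaining equation mentions v.
Delete trivial equation 1 ≐ 1.
Delete trivial equation e ≐ e.
Decompose node/3: n ≐ n,  node(e, false, n) ≐ node(e, false, n),  plus(1, 1) ≐ plus(w, 1).
Delete trivial equation n ≐ n.
Delete trivial equation node(e, false, n) ≐ node(e, false, n).
Decompose plus/2: 1 ≐ w,  1 ≐ 1.
Bind w := 1; substituting into the one remaining equation that mentions w gives: plus(plus(1, 5), plus(tup(1, e, 1), n)) ≐ plus(plus(1, 5), plus(z, n)). Substituting into the earlier binding gives v := tup(node(e, false, z), tup(z, e, 5), node(1, z, 1)).
Delete trivial equation 1 ≐ 1.
Decompose plus/2: plus(1, 5) ≐ plus(1, 5),  plus(tup(1, e, 1), n) ≐ plus(z, n).
Delete trivial equation plus(1, 5) ≐ plus(1, 5).
Decompose plus/2: tup(1, e, 1) ≐ z,  n ≐ n.
Bind z := tup(1, e, 1); no other remaining equation mentions z. Substituting into the earlier binding gives v := tup(node(e, false, tup(1, e, 1)), tup(tup(1, e, 1), e, 5), node(1, tup(1, e, 1), 1)).
Delete trivial equation n ≐ n.
MGU = { v ↦ tup(node(e, false, tup(1, e, 1)), tup(tup(1, e, 1), e, 5), node(1, tup(1, e, 1), 1)), w ↦ 1, z ↦ tup(1, e, 1) }, so z ↦ tup(1, e, 1).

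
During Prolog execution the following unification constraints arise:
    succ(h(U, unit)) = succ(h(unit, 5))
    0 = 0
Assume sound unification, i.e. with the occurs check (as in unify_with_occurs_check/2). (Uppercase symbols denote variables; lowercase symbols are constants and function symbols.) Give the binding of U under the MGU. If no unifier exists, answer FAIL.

Decompose succ/1: h(U, unit) = h(unit, 5).
Decompose h/2: U = unit,  unit = 5.
Bind U := unit; no other remaining equation mentions U.
Clash: constants unit and 5 differ; no unifier exists.

FAIL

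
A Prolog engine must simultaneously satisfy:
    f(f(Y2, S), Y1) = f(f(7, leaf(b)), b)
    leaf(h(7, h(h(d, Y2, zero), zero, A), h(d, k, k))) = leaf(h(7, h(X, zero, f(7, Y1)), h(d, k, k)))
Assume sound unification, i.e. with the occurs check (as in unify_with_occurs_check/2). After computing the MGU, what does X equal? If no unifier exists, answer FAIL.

Decompose f/2: f(Y2, S) = f(7, leaf(b)),  Y1 = b.
Decompose f/2: Y2 = 7,  S = leaf(b).
Bind Y2 := 7; substituting into the one remaining equation that mentions Y2 gives: leaf(h(7, h(h(d, 7, zero), zero, A), h(d, k, k))) = leaf(h(7, h(X, zero, f(7, Y1)), h(d, k, k))).
Bind S := leaf(b); no other remaining equation mentions S.
Bind Y1 := b; substituting into the remaining equation gives: leaf(h(7, h(h(d, 7, zero), zero, A), h(d, k, k))) = leaf(h(7, h(X, zero, f(7, b)), h(d, k, k))).
Decompose leaf/1: h(7, h(h(d, 7, zero), zero, A), h(d, k, k)) = h(7, h(X, zero, f(7, b)), h(d, k, k)).
Decompose h/3: 7 = 7,  h(h(d, 7, zero), zero, A) = h(X, zero, f(7, b)),  h(d, k, k) = h(d, k, k).
Delete trivial equation 7 = 7.
Decompose h/3: h(d, 7, zero) = X,  zero = zero,  A = f(7, b).
Bind X := h(d, 7, zero); no other remaining equation mentions X.
Delete trivial equation zero = zero.
Bind A := f(7, b); no other remaining equation mentions A.
Delete trivial equation h(d, k, k) = h(d, k, k).
MGU = { Y2 ↦ 7, S ↦ leaf(b), Y1 ↦ b, X ↦ h(d, 7, zero), A ↦ f(7, b) }, so X ↦ h(d, 7, zero).

h(d, 7, zero)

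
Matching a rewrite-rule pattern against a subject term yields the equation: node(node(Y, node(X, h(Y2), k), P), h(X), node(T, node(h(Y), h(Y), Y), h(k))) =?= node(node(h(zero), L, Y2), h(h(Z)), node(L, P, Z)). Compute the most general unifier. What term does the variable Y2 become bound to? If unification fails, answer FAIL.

node(h(h(zero)), h(h(zero)), h(zero))

Decompose node/3: node(Y, node(X, h(Y2), k), P) =?= node(h(zero), L, Y2),  h(X) =?= h(h(Z)),  node(T, node(h(Y), h(Y), Y), h(k)) =?= node(L, P, Z).
Decompose node/3: Y =?= h(zero),  node(X, h(Y2), k) =?= L,  P =?= Y2.
Bind Y := h(zero); substituting into the one remaining equation that mentions Y gives: node(T, node(h(h(zero)), h(h(zero)), h(zero)), h(k)) =?= node(L, P, Z).
Bind L := node(X, h(Y2), k); substituting into the one remaining equation that mentions L gives: node(T, node(h(h(zero)), h(h(zero)), h(zero)), h(k)) =?= node(node(X, h(Y2), k), P, Z).
Bind P := Y2; substituting into the one remaining equation that mentions P gives: node(T, node(h(h(zero)), h(h(zero)), h(zero)), h(k)) =?= node(node(X, h(Y2), k), Y2, Z).
Decompose h/1: X =?= h(Z).
Bind X := h(Z); substituting into the remaining equation gives: node(T, node(h(h(zero)), h(h(zero)), h(zero)), h(k)) =?= node(node(h(Z), h(Y2), k), Y2, Z). Substituting into the earlier binding gives L := node(h(Z), h(Y2), k).
Decompose node/3: T =?= node(h(Z), h(Y2), k),  node(h(h(zero)), h(h(zero)), h(zero)) =?= Y2,  h(k) =?= Z.
Bind T := node(h(Z), h(Y2), k); no other remaining equation mentions T.
Bind Y2 := node(h(h(zero)), h(h(zero)), h(zero)); no other remaining equation mentions Y2. Substituting into the earlier bindings gives L := node(h(Z), h(node(h(h(zero)), h(h(zero)), h(zero))), k), P := node(h(h(zero)), h(h(zero)), h(zero)), T := node(h(Z), h(node(h(h(zero)), h(h(zero)), h(zero))), k).
Bind Z := h(k). Substituting into the earlier bindings gives L := node(h(h(k)), h(node(h(h(zero)), h(h(zero)), h(zero))), k), X := h(h(k)), T := node(h(h(k)), h(node(h(h(zero)), h(h(zero)), h(zero))), k).
MGU = { Y -> h(zero), L -> node(h(h(k)), h(node(h(h(zero)), h(h(zero)), h(zero))), k), P -> node(h(h(zero)), h(h(zero)), h(zero)), X -> h(h(k)), T -> node(h(h(k)), h(node(h(h(zero)), h(h(zero)), h(zero))), k), Y2 -> node(h(h(zero)), h(h(zero)), h(zero)), Z -> h(k) }, so Y2 -> node(h(h(zero)), h(h(zero)), h(zero)).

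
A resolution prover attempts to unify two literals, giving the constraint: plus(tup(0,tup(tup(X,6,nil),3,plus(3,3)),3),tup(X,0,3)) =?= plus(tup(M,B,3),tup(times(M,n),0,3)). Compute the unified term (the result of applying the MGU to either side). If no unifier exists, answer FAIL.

plus(tup(0,tup(tup(times(0,n),6,nil),3,plus(3,3)),3),tup(times(0,n),0,3))

Decompose plus/2: tup(0,tup(tup(X,6,nil),3,plus(3,3)),3) =?= tup(M,B,3),  tup(X,0,3) =?= tup(times(M,n),0,3).
Decompose tup/3: 0 =?= M,  tup(tup(X,6,nil),3,plus(3,3)) =?= B,  3 =?= 3.
Bind M := 0; substituting into the one remaining equation that mentions M gives: tup(X,0,3) =?= tup(times(0,n),0,3).
Bind B := tup(tup(X,6,nil),3,plus(3,3)); no other remaining equation mentions B.
Delete trivial equation 3 =?= 3.
Decompose tup/3: X =?= times(0,n),  0 =?= 0,  3 =?= 3.
Bind X := times(0,n); no other remaining equation mentions X. Substituting into the earlier binding gives B := tup(tup(times(0,n),6,nil),3,plus(3,3)).
Delete trivial equation 0 =?= 0.
Delete trivial equation 3 =?= 3.
Applying the MGU to either side gives plus(tup(0,tup(tup(times(0,n),6,nil),3,plus(3,3)),3),tup(times(0,n),0,3)).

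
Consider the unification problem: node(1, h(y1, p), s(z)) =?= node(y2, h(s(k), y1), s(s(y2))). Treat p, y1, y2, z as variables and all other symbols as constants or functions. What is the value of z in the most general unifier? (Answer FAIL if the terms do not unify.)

Decompose node/3: 1 =?= y2,  h(y1, p) =?= h(s(k), y1),  s(z) =?= s(s(y2)).
Bind y2 := 1; substituting into the one remaining equation that mentions y2 gives: s(z) =?= s(s(1)).
Decompose h/2: y1 =?= s(k),  p =?= y1.
Bind y1 := s(k); substituting into the one remaining equation that mentions y1 gives: p =?= s(k).
Bind p := s(k); no other remaining equation mentions p.
Decompose s/1: z =?= s(1).
Bind z := s(1).
MGU = { y2 ↦ 1, y1 ↦ s(k), p ↦ s(k), z ↦ s(1) }, so z ↦ s(1).

s(1)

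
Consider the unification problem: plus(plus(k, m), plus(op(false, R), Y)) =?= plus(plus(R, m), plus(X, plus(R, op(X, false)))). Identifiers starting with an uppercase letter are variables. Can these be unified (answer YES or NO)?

YES

Decompose plus/2: plus(k, m) =?= plus(R, m),  plus(op(false, R), Y) =?= plus(X, plus(R, op(X, false))).
Decompose plus/2: k =?= R,  m =?= m.
Bind R := k; substituting into the one remaining equation that mentions R gives: plus(op(false, k), Y) =?= plus(X, plus(k, op(X, false))).
Delete trivial equation m =?= m.
Decompose plus/2: op(false, k) =?= X,  Y =?= plus(k, op(X, false)).
Bind X := op(false, k); substituting into the remaining equation gives: Y =?= plus(k, op(op(false, k), false)).
Bind Y := plus(k, op(op(false, k), false)).
No equations remain and no clash or occurs-check failure arose, so a unifier exists.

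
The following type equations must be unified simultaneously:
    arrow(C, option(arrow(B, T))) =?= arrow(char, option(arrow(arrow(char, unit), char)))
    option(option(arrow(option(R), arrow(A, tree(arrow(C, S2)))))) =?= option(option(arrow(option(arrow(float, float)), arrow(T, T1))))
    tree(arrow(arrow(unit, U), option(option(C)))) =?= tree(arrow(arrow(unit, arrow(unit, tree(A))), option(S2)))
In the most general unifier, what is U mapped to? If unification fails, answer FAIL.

arrow(unit, tree(char))

Decompose arrow/2: C =?= char,  option(arrow(B, T)) =?= option(arrow(arrow(char, unit), char)).
Bind C := char; substituting into the 2 remaining equations that mention C gives: option(option(arrow(option(R), arrow(A, tree(arrow(char, S2)))))) =?= option(option(arrow(option(arrow(float, float)), arrow(T, T1)))),  tree(arrow(arrow(unit, U), option(option(char)))) =?= tree(arrow(arrow(unit, arrow(unit, tree(A))), option(S2))).
Decompose option/1: arrow(B, T) =?= arrow(arrow(char, unit), char).
Decompose arrow/2: B =?= arrow(char, unit),  T =?= char.
Bind B := arrow(char, unit); no other remaining equation mentions B.
Bind T := char; substituting into the one remaining equation that mentions T gives: option(option(arrow(option(R), arrow(A, tree(arrow(char, S2)))))) =?= option(option(arrow(option(arrow(float, float)), arrow(char, T1)))).
Decompose option/1: option(arrow(option(R), arrow(A, tree(arrow(char, S2))))) =?= option(arrow(option(arrow(float, float)), arrow(char, T1))).
Decompose option/1: arrow(option(R), arrow(A, tree(arrow(char, S2)))) =?= arrow(option(arrow(float, float)), arrow(char, T1)).
Decompose arrow/2: option(R) =?= option(arrow(float, float)),  arrow(A, tree(arrow(char, S2))) =?= arrow(char, T1).
Decompose option/1: R =?= arrow(float, float).
Bind R := arrow(float, float); no other remaining equation mentions R.
Decompose arrow/2: A =?= char,  tree(arrow(char, S2)) =?= T1.
Bind A := char; substituting into the one remaining equation that mentions A gives: tree(arrow(arrow(unit, U), option(option(char)))) =?= tree(arrow(arrow(unit, arrow(unit, tree(char))), option(S2))).
Bind T1 := tree(arrow(char, S2)); no other remaining equation mentions T1.
Decompose tree/1: arrow(arrow(unit, U), option(option(char))) =?= arrow(arrow(unit, arrow(unit, tree(char))), option(S2)).
Decompose arrow/2: arrow(unit, U) =?= arrow(unit, arrow(unit, tree(char))),  option(option(char)) =?= option(S2).
Decompose arrow/2: unit =?= unit,  U =?= arrow(unit, tree(char)).
Delete trivial equation unit =?= unit.
Bind U := arrow(unit, tree(char)); no other remaining equation mentions U.
Decompose option/1: option(char) =?= S2.
Bind S2 := option(char). Substituting into the earlier binding gives T1 := tree(arrow(char, option(char))).
MGU = { C ↦ char, B ↦ arrow(char, unit), T ↦ char, R ↦ arrow(float, float), A ↦ char, T1 ↦ tree(arrow(char, option(char))), U ↦ arrow(unit, tree(char)), S2 ↦ option(char) }, so U ↦ arrow(unit, tree(char)).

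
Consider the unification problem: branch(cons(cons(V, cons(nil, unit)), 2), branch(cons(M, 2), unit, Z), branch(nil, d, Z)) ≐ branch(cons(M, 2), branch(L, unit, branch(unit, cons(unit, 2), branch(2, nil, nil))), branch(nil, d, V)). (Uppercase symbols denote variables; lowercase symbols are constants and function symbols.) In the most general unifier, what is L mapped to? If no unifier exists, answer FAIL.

cons(cons(branch(unit, cons(unit, 2), branch(2, nil, nil)), cons(nil, unit)), 2)

Decompose branch/3: cons(cons(V, cons(nil, unit)), 2) ≐ cons(M, 2),  branch(cons(M, 2), unit, Z) ≐ branch(L, unit, branch(unit, cons(unit, 2), branch(2, nil, nil))),  branch(nil, d, Z) ≐ branch(nil, d, V).
Decompose cons/2: cons(V, cons(nil, unit)) ≐ M,  2 ≐ 2.
Bind M := cons(V, cons(nil, unit)); substituting into the one remaining equation that mentions M gives: branch(cons(cons(V, cons(nil, unit)), 2), unit, Z) ≐ branch(L, unit, branch(unit, cons(unit, 2), branch(2, nil, nil))).
Delete trivial equation 2 ≐ 2.
Decompose branch/3: cons(cons(V, cons(nil, unit)), 2) ≐ L,  unit ≐ unit,  Z ≐ branch(unit, cons(unit, 2), branch(2, nil, nil)).
Bind L := cons(cons(V, cons(nil, unit)), 2); no other remaining equation mentions L.
Delete trivial equation unit ≐ unit.
Bind Z := branch(unit, cons(unit, 2), branch(2, nil, nil)); substituting into the remaining equation gives: branch(nil, d, branch(unit, cons(unit, 2), branch(2, nil, nil))) ≐ branch(nil, d, V).
Decompose branch/3: nil ≐ nil,  d ≐ d,  branch(unit, cons(unit, 2), branch(2, nil, nil)) ≐ V.
Delete trivial equation nil ≐ nil.
Delete trivial equation d ≐ d.
Bind V := branch(unit, cons(unit, 2), branch(2, nil, nil)). Substituting into the earlier bindings gives M := cons(branch(unit, cons(unit, 2), branch(2, nil, nil)), cons(nil, unit)), L := cons(cons(branch(unit, cons(unit, 2), branch(2, nil, nil)), cons(nil, unit)), 2).
MGU = { M := cons(branch(unit, cons(unit, 2), branch(2, nil, nil)), cons(nil, unit)), L := cons(cons(branch(unit, cons(unit, 2), branch(2, nil, nil)), cons(nil, unit)), 2), Z := branch(unit, cons(unit, 2), branch(2, nil, nil)), V := branch(unit, cons(unit, 2), branch(2, nil, nil)) }, so L := cons(cons(branch(unit, cons(unit, 2), branch(2, nil, nil)), cons(nil, unit)), 2).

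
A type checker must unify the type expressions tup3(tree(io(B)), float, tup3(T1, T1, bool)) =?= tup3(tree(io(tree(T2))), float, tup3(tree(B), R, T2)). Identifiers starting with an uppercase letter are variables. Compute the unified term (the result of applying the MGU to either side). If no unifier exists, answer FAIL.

tup3(tree(io(tree(bool))), float, tup3(tree(tree(bool)), tree(tree(bool)), bool))

Decompose tup3/3: tree(io(B)) =?= tree(io(tree(T2))),  float =?= float,  tup3(T1, T1, bool) =?= tup3(tree(B), R, T2).
Decompose tree/1: io(B) =?= io(tree(T2)).
Decompose io/1: B =?= tree(T2).
Bind B := tree(T2); substituting into the one remaining equation that mentions B gives: tup3(T1, T1, bool) =?= tup3(tree(tree(T2)), R, T2).
Delete trivial equation float =?= float.
Decompose tup3/3: T1 =?= tree(tree(T2)),  T1 =?= R,  bool =?= T2.
Bind T1 := tree(tree(T2)); substituting into the one remaining equation that mentions T1 gives: tree(tree(T2)) =?= R.
Bind R := tree(tree(T2)); no other remaining equation mentions R.
Bind T2 := bool. Substituting into the earlier bindings gives B := tree(bool), T1 := tree(tree(bool)), R := tree(tree(bool)).
Applying the MGU to either side gives tup3(tree(io(tree(bool))), float, tup3(tree(tree(bool)), tree(tree(bool)), bool)).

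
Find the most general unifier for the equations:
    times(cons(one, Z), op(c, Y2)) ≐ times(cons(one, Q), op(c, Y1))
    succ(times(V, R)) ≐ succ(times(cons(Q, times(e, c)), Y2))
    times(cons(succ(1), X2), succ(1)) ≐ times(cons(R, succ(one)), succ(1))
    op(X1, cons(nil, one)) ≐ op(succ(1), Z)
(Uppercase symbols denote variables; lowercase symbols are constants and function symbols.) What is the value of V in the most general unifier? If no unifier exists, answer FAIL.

cons(cons(nil, one), times(e, c))

Decompose times/2: cons(one, Z) ≐ cons(one, Q),  op(c, Y2) ≐ op(c, Y1).
Decompose cons/2: one ≐ one,  Z ≐ Q.
Delete trivial equation one ≐ one.
Bind Z := Q; substituting into the one remaining equation that mentions Z gives: op(X1, cons(nil, one)) ≐ op(succ(1), Q).
Decompose op/2: c ≐ c,  Y2 ≐ Y1.
Delete trivial equation c ≐ c.
Bind Y2 := Y1; substituting into the one remaining equation that mentions Y2 gives: succ(times(V, R)) ≐ succ(times(cons(Q, times(e, c)), Y1)).
Decompose succ/1: times(V, R) ≐ times(cons(Q, times(e, c)), Y1).
Decompose times/2: V ≐ cons(Q, times(e, c)),  R ≐ Y1.
Bind V := cons(Q, times(e, c)); no other remaining equation mentions V.
Bind R := Y1; substituting into the one remaining equation that mentions R gives: times(cons(succ(1), X2), succ(1)) ≐ times(cons(Y1, succ(one)), succ(1)).
Decompose times/2: cons(succ(1), X2) ≐ cons(Y1, succ(one)),  succ(1) ≐ succ(1).
Decompose cons/2: succ(1) ≐ Y1,  X2 ≐ succ(one).
Bind Y1 := succ(1); no other remaining equation mentions Y1. Substituting into the earlier bindings gives Y2 := succ(1), R := succ(1).
Bind X2 := succ(one); no other remaining equation mentions X2.
Delete trivial equation succ(1) ≐ succ(1).
Decompose op/2: X1 ≐ succ(1),  cons(nil, one) ≐ Q.
Bind X1 := succ(1); no other remaining equation mentions X1.
Bind Q := cons(nil, one). Substituting into the earlier bindings gives Z := cons(nil, one), V := cons(cons(nil, one), times(e, c)).
MGU = { Z -> cons(nil, one), Y2 -> succ(1), V -> cons(cons(nil, one), times(e, c)), R -> succ(1), Y1 -> succ(1), X2 -> succ(one), X1 -> succ(1), Q -> cons(nil, one) }, so V -> cons(cons(nil, one), times(e, c)).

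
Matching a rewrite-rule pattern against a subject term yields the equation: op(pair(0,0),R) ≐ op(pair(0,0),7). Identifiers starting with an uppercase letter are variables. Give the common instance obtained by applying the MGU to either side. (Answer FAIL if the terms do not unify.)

Decompose op/2: pair(0,0) ≐ pair(0,0),  R ≐ 7.
Delete trivial equation pair(0,0) ≐ pair(0,0).
Bind R := 7.
Applying the MGU to either side gives op(pair(0,0),7).

op(pair(0,0),7)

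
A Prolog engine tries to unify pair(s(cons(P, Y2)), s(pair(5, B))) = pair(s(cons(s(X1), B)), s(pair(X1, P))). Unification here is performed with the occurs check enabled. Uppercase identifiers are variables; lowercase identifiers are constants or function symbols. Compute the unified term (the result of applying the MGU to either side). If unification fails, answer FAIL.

pair(s(cons(s(5), s(5))), s(pair(5, s(5))))

Decompose pair/2: s(cons(P, Y2)) = s(cons(s(X1), B)),  s(pair(5, B)) = s(pair(X1, P)).
Decompose s/1: cons(P, Y2) = cons(s(X1), B).
Decompose cons/2: P = s(X1),  Y2 = B.
Bind P := s(X1); substituting into the one remaining equation that mentions P gives: s(pair(5, B)) = s(pair(X1, s(X1))).
Bind Y2 := B; no other remaining equation mentions Y2.
Decompose s/1: pair(5, B) = pair(X1, s(X1)).
Decompose pair/2: 5 = X1,  B = s(X1).
Bind X1 := 5; substituting into the remaining equation gives: B = s(5). Substituting into the earlier binding gives P := s(5).
Bind B := s(5). Substituting into the earlier binding gives Y2 := s(5).
Applying the MGU to either side gives pair(s(cons(s(5), s(5))), s(pair(5, s(5)))).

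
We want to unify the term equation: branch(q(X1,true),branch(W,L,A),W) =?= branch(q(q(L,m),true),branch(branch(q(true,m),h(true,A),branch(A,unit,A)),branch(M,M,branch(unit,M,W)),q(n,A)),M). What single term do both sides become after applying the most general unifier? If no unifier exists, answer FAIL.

FAIL

Decompose branch/3: q(X1,true) =?= q(q(L,m),true),  branch(W,L,A) =?= branch(branch(q(true,m),h(true,A),branch(A,unit,A)),branch(M,M,branch(unit,M,W)),q(n,A)),  W =?= M.
Decompose q/2: X1 =?= q(L,m),  true =?= true.
Bind X1 := q(L,m); no other remaining equation mentions X1.
Delete trivial equation true =?= true.
Decompose branch/3: W =?= branch(q(true,m),h(true,A),branch(A,unit,A)),  L =?= branch(M,M,branch(unit,M,W)),  A =?= q(n,A).
Bind W := branch(q(true,m),h(true,A),branch(A,unit,A)); substituting into the 2 remaining equations that mention W gives: L =?= branch(M,M,branch(unit,M,branch(q(true,m),h(true,A),branch(A,unit,A)))),  branch(q(true,m),h(true,A),branch(A,unit,A)) =?= M.
Bind L := branch(M,M,branch(unit,M,branch(q(true,m),h(true,A),branch(A,unit,A)))); no other remaining equation mentions L. Substituting into the earlier binding gives X1 := q(branch(M,M,branch(unit,M,branch(q(true,m),h(true,A),branch(A,unit,A)))),m).
Occurs check fails: A occurs in q(n,A); the equation A =?= q(n,A) has no finite solution.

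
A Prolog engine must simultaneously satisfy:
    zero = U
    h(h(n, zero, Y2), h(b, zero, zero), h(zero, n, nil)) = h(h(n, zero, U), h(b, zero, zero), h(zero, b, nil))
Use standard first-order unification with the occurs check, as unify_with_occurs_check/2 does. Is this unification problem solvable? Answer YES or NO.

NO

Bind U := zero; substituting into the remaining equation gives: h(h(n, zero, Y2), h(b, zero, zero), h(zero, n, nil)) = h(h(n, zero, zero), h(b, zero, zero), h(zero, b, nil)).
Decompose h/3: h(n, zero, Y2) = h(n, zero, zero),  h(b, zero, zero) = h(b, zero, zero),  h(zero, n, nil) = h(zero, b, nil).
Decompose h/3: n = n,  zero = zero,  Y2 = zero.
Delete trivial equation n = n.
Delete trivial equation zero = zero.
Bind Y2 := zero; no other remaining equation mentions Y2.
Delete trivial equation h(b, zero, zero) = h(b, zero, zero).
Decompose h/3: zero = zero,  n = b,  nil = nil.
Delete trivial equation zero = zero.
Clash: constants n and b differ; no unifier exists.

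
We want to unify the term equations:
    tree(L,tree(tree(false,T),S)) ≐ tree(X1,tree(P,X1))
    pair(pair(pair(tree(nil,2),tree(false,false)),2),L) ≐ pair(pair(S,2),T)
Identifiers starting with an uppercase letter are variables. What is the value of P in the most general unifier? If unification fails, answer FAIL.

tree(false,pair(tree(nil,2),tree(false,false)))

Decompose tree/2: L ≐ X1,  tree(tree(false,T),S) ≐ tree(P,X1).
Bind L := X1; substituting into the one remaining equation that mentions L gives: pair(pair(pair(tree(nil,2),tree(false,false)),2),X1) ≐ pair(pair(S,2),T).
Decompose tree/2: tree(false,T) ≐ P,  S ≐ X1.
Bind P := tree(false,T); no other remaining equation mentions P.
Bind S := X1; substituting into the remaining equation gives: pair(pair(pair(tree(nil,2),tree(false,false)),2),X1) ≐ pair(pair(X1,2),T).
Decompose pair/2: pair(pair(tree(nil,2),tree(false,false)),2) ≐ pair(X1,2),  X1 ≐ T.
Decompose pair/2: pair(tree(nil,2),tree(false,false)) ≐ X1,  2 ≐ 2.
Bind X1 := pair(tree(nil,2),tree(false,false)); substituting into the one remaining equation that mentions X1 gives: pair(tree(nil,2),tree(false,false)) ≐ T. Substituting into the earlier bindings gives L := pair(tree(nil,2),tree(false,false)), S := pair(tree(nil,2),tree(false,false)).
Delete trivial equation 2 ≐ 2.
Bind T := pair(tree(nil,2),tree(false,false)). Substituting into the earlier binding gives P := tree(false,pair(tree(nil,2),tree(false,false))).
MGU = { L := pair(tree(nil,2),tree(false,false)), P := tree(false,pair(tree(nil,2),tree(false,false))), S := pair(tree(nil,2),tree(false,false)), X1 := pair(tree(nil,2),tree(false,false)), T := pair(tree(nil,2),tree(false,false)) }, so P := tree(false,pair(tree(nil,2),tree(false,false))).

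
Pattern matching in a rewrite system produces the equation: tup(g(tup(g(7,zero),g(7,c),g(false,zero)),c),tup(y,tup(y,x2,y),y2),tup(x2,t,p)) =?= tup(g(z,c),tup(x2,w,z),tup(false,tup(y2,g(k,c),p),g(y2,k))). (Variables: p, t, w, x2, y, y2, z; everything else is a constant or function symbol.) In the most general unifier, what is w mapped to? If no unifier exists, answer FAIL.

tup(false,false,false)

Decompose tup/3: g(tup(g(7,zero),g(7,c),g(false,zero)),c) =?= g(z,c),  tup(y,tup(y,x2,y),y2) =?= tup(x2,w,z),  tup(x2,t,p) =?= tup(false,tup(y2,g(k,c),p),g(y2,k)).
Decompose g/2: tup(g(7,zero),g(7,c),g(false,zero)) =?= z,  c =?= c.
Bind z := tup(g(7,zero),g(7,c),g(false,zero)); substituting into the one remaining equation that mentions z gives: tup(y,tup(y,x2,y),y2) =?= tup(x2,w,tup(g(7,zero),g(7,c),g(false,zero))).
Delete trivial equation c =?= c.
Decompose tup/3: y =?= x2,  tup(y,x2,y) =?= w,  y2 =?= tup(g(7,zero),g(7,c),g(false,zero)).
Bind y := x2; substituting into the one remaining equation that mentions y gives: tup(x2,x2,x2) =?= w.
Bind w := tup(x2,x2,x2); no other remaining equation mentions w.
Bind y2 := tup(g(7,zero),g(7,c),g(false,zero)); substituting into the remaining equation gives: tup(x2,t,p) =?= tup(false,tup(tup(g(7,zero),g(7,c),g(false,zero)),g(k,c),p),g(tup(g(7,zero),g(7,c),g(false,zero)),k)).
Decompose tup/3: x2 =?= false,  t =?= tup(tup(g(7,zero),g(7,c),g(false,zero)),g(k,c),p),  p =?= g(tup(g(7,zero),g(7,c),g(false,zero)),k).
Bind x2 := false; no other remaining equation mentions x2. Substituting into the earlier bindings gives y := false, w := tup(false,false,false).
Bind t := tup(tup(g(7,zero),g(7,c),g(false,zero)),g(k,c),p); no other remaining equation mentions t.
Bind p := g(tup(g(7,zero),g(7,c),g(false,zero)),k). Substituting into the earlier binding gives t := tup(tup(g(7,zero),g(7,c),g(false,zero)),g(k,c),g(tup(g(7,zero),g(7,c),g(false,zero)),k)).
MGU = { z := tup(g(7,zero),g(7,c),g(false,zero)), y := false, w := tup(false,false,false), y2 := tup(g(7,zero),g(7,c),g(false,zero)), x2 := false, t := tup(tup(g(7,zero),g(7,c),g(false,zero)),g(k,c),g(tup(g(7,zero),g(7,c),g(false,zero)),k)), p := g(tup(g(7,zero),g(7,c),g(false,zero)),k) }, so w := tup(false,false,false).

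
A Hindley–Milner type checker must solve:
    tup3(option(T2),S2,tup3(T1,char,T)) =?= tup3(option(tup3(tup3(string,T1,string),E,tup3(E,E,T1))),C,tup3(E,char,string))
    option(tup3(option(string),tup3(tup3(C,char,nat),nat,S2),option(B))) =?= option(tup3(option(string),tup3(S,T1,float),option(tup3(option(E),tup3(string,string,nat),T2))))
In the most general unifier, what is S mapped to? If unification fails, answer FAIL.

Decompose tup3/3: option(T2) =?= option(tup3(tup3(string,T1,string),E,tup3(E,E,T1))),  S2 =?= C,  tup3(T1,char,T) =?= tup3(E,char,string).
Decompose option/1: T2 =?= tup3(tup3(string,T1,string),E,tup3(E,E,T1)).
Bind T2 := tup3(tup3(string,T1,string),E,tup3(E,E,T1)); substituting into the one remaining equation that mentions T2 gives: option(tup3(option(string),tup3(tup3(C,char,nat),nat,S2),option(B))) =?= option(tup3(option(string),tup3(S,T1,float),option(tup3(option(E),tup3(string,string,nat),tup3(tup3(string,T1,string),E,tup3(E,E,T1)))))).
Bind S2 := C; substituting into the one remaining equation that mentions S2 gives: option(tup3(option(string),tup3(tup3(C,char,nat),nat,C),option(B))) =?= option(tup3(option(string),tup3(S,T1,float),option(tup3(option(E),tup3(string,string,nat),tup3(tup3(string,T1,string),E,tup3(E,E,T1)))))).
Decompose tup3/3: T1 =?= E,  char =?= char,  T =?= string.
Bind T1 := E; substituting into the one remaining equation that mentions T1 gives: option(tup3(option(string),tup3(tup3(C,char,nat),nat,C),option(B))) =?= option(tup3(option(string),tup3(S,E,float),option(tup3(option(E),tup3(string,string,nat),tup3(tup3(string,E,string),E,tup3(E,E,E)))))). Substituting into the earlier binding gives T2 := tup3(tup3(string,E,string),E,tup3(E,E,E)).
Delete trivial equation char =?= char.
Bind T := string; no other remaining equation mentions T.
Decompose option/1: tup3(option(string),tup3(tup3(C,char,nat),nat,C),option(B)) =?= tup3(option(string),tup3(S,E,float),option(tup3(option(E),tup3(string,string,nat),tup3(tup3(string,E,string),E,tup3(E,E,E))))).
Decompose tup3/3: option(string) =?= option(string),  tup3(tup3(C,char,nat),nat,C) =?= tup3(S,E,float),  option(B) =?= option(tup3(option(E),tup3(string,string,nat),tup3(tup3(string,E,string),E,tup3(E,E,E)))).
Delete trivial equation option(string) =?= option(string).
Decompose tup3/3: tup3(C,char,nat) =?= S,  nat =?= E,  C =?= float.
Bind S := tup3(C,char,nat); no other remaining equation mentions S.
Bind E := nat; substituting into the one remaining equation that mentions E gives: option(B) =?= option(tup3(option(nat),tup3(string,string,nat),tup3(tup3(string,nat,string),nat,tup3(nat,nat,nat)))). Substituting into the earlier bindings gives T2 := tup3(tup3(string,nat,string),nat,tup3(nat,nat,nat)), T1 := nat.
Bind C := float; no other remaining equation mentions C. Substituting into the earlier bindings gives S2 := float, S := tup3(float,char,nat).
Decompose option/1: B =?= tup3(option(nat),tup3(string,string,nat),tup3(tup3(string,nat,string),nat,tup3(nat,nat,nat))).
Bind B := tup3(option(nat),tup3(string,string,nat),tup3(tup3(string,nat,string),nat,tup3(nat,nat,nat))).
MGU = { T2 := tup3(tup3(string,nat,string),nat,tup3(nat,nat,nat)), S2 := float, T1 := nat, T := string, S := tup3(float,char,nat), E := nat, C := float, B := tup3(option(nat),tup3(string,string,nat),tup3(tup3(string,nat,string),nat,tup3(nat,nat,nat))) }, so S := tup3(float,char,nat).

tup3(float,char,nat)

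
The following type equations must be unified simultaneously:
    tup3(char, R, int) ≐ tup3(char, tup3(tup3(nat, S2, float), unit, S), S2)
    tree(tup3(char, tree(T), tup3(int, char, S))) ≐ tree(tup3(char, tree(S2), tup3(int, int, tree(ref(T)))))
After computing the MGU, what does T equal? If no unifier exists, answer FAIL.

FAIL

Decompose tup3/3: char ≐ char,  R ≐ tup3(tup3(nat, S2, float), unit, S),  int ≐ S2.
Delete trivial equation char ≐ char.
Bind R := tup3(tup3(nat, S2, float), unit, S); no other remaining equation mentions R.
Bind S2 := int; substituting into the remaining equation gives: tree(tup3(char, tree(T), tup3(int, char, S))) ≐ tree(tup3(char, tree(int), tup3(int, int, tree(ref(T))))). Substituting into the earlier binding gives R := tup3(tup3(nat, int, float), unit, S).
Decompose tree/1: tup3(char, tree(T), tup3(int, char, S)) ≐ tup3(char, tree(int), tup3(int, int, tree(ref(T)))).
Decompose tup3/3: char ≐ char,  tree(T) ≐ tree(int),  tup3(int, char, S) ≐ tup3(int, int, tree(ref(T))).
Delete trivial equation char ≐ char.
Decompose tree/1: T ≐ int.
Bind T := int; substituting into the remaining equation gives: tup3(int, char, S) ≐ tup3(int, int, tree(ref(int))).
Decompose tup3/3: int ≐ int,  char ≐ int,  S ≐ tree(ref(int)).
Delete trivial equation int ≐ int.
Clash: constants char and int differ; no unifier exists.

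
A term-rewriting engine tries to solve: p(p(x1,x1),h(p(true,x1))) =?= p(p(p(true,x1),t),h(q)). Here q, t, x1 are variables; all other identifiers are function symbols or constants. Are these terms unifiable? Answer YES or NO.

NO

Decompose p/2: p(x1,x1) =?= p(p(true,x1),t),  h(p(true,x1)) =?= h(q).
Decompose p/2: x1 =?= p(true,x1),  x1 =?= t.
Occurs check fails: x1 occurs in p(true,x1); the equation x1 =?= p(true,x1) has no finite solution.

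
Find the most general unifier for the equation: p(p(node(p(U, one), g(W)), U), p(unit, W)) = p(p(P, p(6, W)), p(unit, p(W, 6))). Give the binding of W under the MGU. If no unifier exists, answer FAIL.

Decompose p/2: p(node(p(U, one), g(W)), U) = p(P, p(6, W)),  p(unit, W) = p(unit, p(W, 6)).
Decompose p/2: node(p(U, one), g(W)) = P,  U = p(6, W).
Bind P := node(p(U, one), g(W)); no other remaining equation mentions P.
Bind U := p(6, W); no other remaining equation mentions U. Substituting into the earlier binding gives P := node(p(p(6, W), one), g(W)).
Decompose p/2: unit = unit,  W = p(W, 6).
Delete trivial equation unit = unit.
Occurs check fails: W occurs in p(W, 6); the equation W = p(W, 6) has no finite solution.

FAIL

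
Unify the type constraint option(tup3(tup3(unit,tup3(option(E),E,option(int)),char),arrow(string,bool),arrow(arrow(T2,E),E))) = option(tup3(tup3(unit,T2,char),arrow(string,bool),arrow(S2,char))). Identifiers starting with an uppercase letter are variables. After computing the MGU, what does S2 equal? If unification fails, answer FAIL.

Decompose option/1: tup3(tup3(unit,tup3(option(E),E,option(int)),char),arrow(string,bool),arrow(arrow(T2,E),E)) = tup3(tup3(unit,T2,char),arrow(string,bool),arrow(S2,char)).
Decompose tup3/3: tup3(unit,tup3(option(E),E,option(int)),char) = tup3(unit,T2,char),  arrow(string,bool) = arrow(string,bool),  arrow(arrow(T2,E),E) = arrow(S2,char).
Decompose tup3/3: unit = unit,  tup3(option(E),E,option(int)) = T2,  char = char.
Delete trivial equation unit = unit.
Bind T2 := tup3(option(E),E,option(int)); substituting into the one remaining equation that mentions T2 gives: arrow(arrow(tup3(option(E),E,option(int)),E),E) = arrow(S2,char).
Delete trivial equation char = char.
Delete trivial equation arrow(string,bool) = arrow(string,bool).
Decompose arrow/2: arrow(tup3(option(E),E,option(int)),E) = S2,  E = char.
Bind S2 := arrow(tup3(option(E),E,option(int)),E); no other remaining equation mentions S2.
Bind E := char. Substituting into the earlier bindings gives T2 := tup3(option(char),char,option(int)), S2 := arrow(tup3(option(char),char,option(int)),char).
MGU = { T2 := tup3(option(char),char,option(int)), S2 := arrow(tup3(option(char),char,option(int)),char), E := char }, so S2 := arrow(tup3(option(char),char,option(int)),char).

arrow(tup3(option(char),char,option(int)),char)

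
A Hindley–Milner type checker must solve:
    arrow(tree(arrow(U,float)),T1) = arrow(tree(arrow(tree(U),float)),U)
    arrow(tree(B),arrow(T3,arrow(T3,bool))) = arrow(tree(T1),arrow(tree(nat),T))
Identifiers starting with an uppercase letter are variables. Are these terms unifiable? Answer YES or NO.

NO

Decompose arrow/2: tree(arrow(U,float)) = tree(arrow(tree(U),float)),  T1 = U.
Decompose tree/1: arrow(U,float) = arrow(tree(U),float).
Decompose arrow/2: U = tree(U),  float = float.
Occurs check fails: U occurs in tree(U); the equation U = tree(U) has no finite solution.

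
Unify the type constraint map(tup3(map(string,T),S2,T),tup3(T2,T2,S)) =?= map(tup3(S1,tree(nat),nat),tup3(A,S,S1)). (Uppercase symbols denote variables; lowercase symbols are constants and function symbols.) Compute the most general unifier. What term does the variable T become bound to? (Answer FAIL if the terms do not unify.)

nat

Decompose map/2: tup3(map(string,T),S2,T) =?= tup3(S1,tree(nat),nat),  tup3(T2,T2,S) =?= tup3(A,S,S1).
Decompose tup3/3: map(string,T) =?= S1,  S2 =?= tree(nat),  T =?= nat.
Bind S1 := map(string,T); substituting into the one remaining equation that mentions S1 gives: tup3(T2,T2,S) =?= tup3(A,S,map(string,T)).
Bind S2 := tree(nat); no other remaining equation mentions S2.
Bind T := nat; substituting into the remaining equation gives: tup3(T2,T2,S) =?= tup3(A,S,map(string,nat)). Substituting into the earlier binding gives S1 := map(string,nat).
Decompose tup3/3: T2 =?= A,  T2 =?= S,  S =?= map(string,nat).
Bind T2 := A; substituting into the one remaining equation that mentions T2 gives: A =?= S.
Bind A := S; no other remaining equation mentions A. Substituting into the earlier binding gives T2 := S.
Bind S := map(string,nat). Substituting into the earlier bindings gives T2 := map(string,nat), A := map(string,nat).
MGU = { S1 ↦ map(string,nat), S2 ↦ tree(nat), T ↦ nat, T2 ↦ map(string,nat), A ↦ map(string,nat), S ↦ map(string,nat) }, so T ↦ nat.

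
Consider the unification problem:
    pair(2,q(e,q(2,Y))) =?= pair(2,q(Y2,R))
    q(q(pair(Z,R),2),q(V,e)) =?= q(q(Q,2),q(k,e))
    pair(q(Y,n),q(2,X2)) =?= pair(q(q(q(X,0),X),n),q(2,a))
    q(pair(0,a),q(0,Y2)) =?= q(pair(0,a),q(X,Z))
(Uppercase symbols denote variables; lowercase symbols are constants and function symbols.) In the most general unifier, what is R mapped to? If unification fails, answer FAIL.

q(2,q(q(0,0),0))

Decompose pair/2: 2 =?= 2,  q(e,q(2,Y)) =?= q(Y2,R).
Delete trivial equation 2 =?= 2.
Decompose q/2: e =?= Y2,  q(2,Y) =?= R.
Bind Y2 := e; substituting into the one remaining equation that mentions Y2 gives: q(pair(0,a),q(0,e)) =?= q(pair(0,a),q(X,Z)).
Bind R := q(2,Y); substituting into the one remaining equation that mentions R gives: q(q(pair(Z,q(2,Y)),2),q(V,e)) =?= q(q(Q,2),q(k,e)).
Decompose q/2: q(pair(Z,q(2,Y)),2) =?= q(Q,2),  q(V,e) =?= q(k,e).
Decompose q/2: pair(Z,q(2,Y)) =?= Q,  2 =?= 2.
Bind Q := pair(Z,q(2,Y)); no other remaining equation mentions Q.
Delete trivial equation 2 =?= 2.
Decompose q/2: V =?= k,  e =?= e.
Bind V := k; no other remaining equation mentions V.
Delete trivial equation e =?= e.
Decompose pair/2: q(Y,n) =?= q(q(q(X,0),X),n),  q(2,X2) =?= q(2,a).
Decompose q/2: Y =?= q(q(X,0),X),  n =?= n.
Bind Y := q(q(X,0),X); no other remaining equation mentions Y. Substituting into the earlier bindings gives R := q(2,q(q(X,0),X)), Q := pair(Z,q(2,q(q(X,0),X))).
Delete trivial equation n =?= n.
Decompose q/2: 2 =?= 2,  X2 =?= a.
Delete trivial equation 2 =?= 2.
Bind X2 := a; no other remaining equation mentions X2.
Decompose q/2: pair(0,a) =?= pair(0,a),  q(0,e) =?= q(X,Z).
Delete trivial equation pair(0,a) =?= pair(0,a).
Decompose q/2: 0 =?= X,  e =?= Z.
Bind X := 0; no other remaining equation mentions X. Substituting into the earlier bindings gives R := q(2,q(q(0,0),0)), Q := pair(Z,q(2,q(q(0,0),0))), Y := q(q(0,0),0).
Bind Z := e. Substituting into the earlier binding gives Q := pair(e,q(2,q(q(0,0),0))).
MGU = { Y2 -> e, R -> q(2,q(q(0,0),0)), Q -> pair(e,q(2,q(q(0,0),0))), V -> k, Y -> q(q(0,0),0), X2 -> a, X -> 0, Z -> e }, so R -> q(2,q(q(0,0),0)).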